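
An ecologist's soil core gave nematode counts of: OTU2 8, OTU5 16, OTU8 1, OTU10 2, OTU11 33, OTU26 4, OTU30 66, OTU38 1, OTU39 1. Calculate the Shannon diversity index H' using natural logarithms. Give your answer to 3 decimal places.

Total N = 8+16+1+2+33+4+66+1+1 = 132, so the proportions are 0.06061, 0.12121, 0.00758, 0.01515, 0.25, 0.0303, 0.5, 0.00758, 0.00758 (working shown to 5 dp, full precision carried).
Each pᵢ ln pᵢ term: 0.06061×(-2.80336)=-0.16990, 0.12121×(-2.11021)=-0.25578, 0.00758×(-4.88280)=-0.03699, 0.01515×(-4.18965)=-0.06348, 0.25×(-1.38629)=-0.34657, 0.0303×(-3.49651)=-0.10595, 0.5×(-0.69315)=-0.34657, 0.00758×(-4.88280)=-0.03699, 0.00758×(-4.88280)=-0.03699.
Sum = -1.39924, so H' = 1.399.

1.399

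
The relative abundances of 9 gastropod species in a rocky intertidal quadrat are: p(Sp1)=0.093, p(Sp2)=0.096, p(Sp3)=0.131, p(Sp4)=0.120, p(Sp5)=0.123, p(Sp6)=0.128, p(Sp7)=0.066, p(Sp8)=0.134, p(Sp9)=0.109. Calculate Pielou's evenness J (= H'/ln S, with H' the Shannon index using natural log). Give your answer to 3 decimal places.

H' = −Σ pᵢ ln pᵢ = −((-0.22089) + (-0.22497) + (-0.26627) + (-0.25443) + (-0.25776) + (-0.26313) + (-0.17939) + (-0.26933) + (-0.24159)) = 2.17775 (working shown to 5 dp, full precision carried).
With S = 9 species, ln S = 2.19722, so J = 2.17775/2.19722 = 0.99114, i.e. 0.991 to 3 decimal places.

0.991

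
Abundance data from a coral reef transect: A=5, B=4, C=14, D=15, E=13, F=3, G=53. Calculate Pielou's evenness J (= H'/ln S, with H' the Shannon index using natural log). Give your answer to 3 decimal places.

Total N = 5+4+14+15+13+3+53 = 107, so the proportions are 0.04673, 0.03738, 0.13084, 0.14019, 0.1215, 0.02804, 0.49533 (working shown to 5 dp, full precision carried).
H' = −Σ pᵢ ln pᵢ = −((-0.14315) + (-0.12286) + (-0.26610) + (-0.27544) + (-0.25610) + (-0.10021) + (-0.34799)) = 1.51184.
With S = 7 species, ln S = 1.94591, so J = 1.51184/1.94591 = 0.77693, i.e. 0.777 to 3 decimal places.

0.777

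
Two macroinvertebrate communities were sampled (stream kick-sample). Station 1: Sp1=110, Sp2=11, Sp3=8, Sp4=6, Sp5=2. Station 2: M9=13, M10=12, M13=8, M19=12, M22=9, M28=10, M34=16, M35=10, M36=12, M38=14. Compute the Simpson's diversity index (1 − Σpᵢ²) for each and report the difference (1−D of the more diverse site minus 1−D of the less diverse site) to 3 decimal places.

0.553

Station 1: N=137, proportions 0.80292, 0.080292, 0.058394, 0.043796, 0.014599, giving 1−D = 0.343332 (working shown to 6 dp, full precision carried).
Station 2: N=116, proportions 0.112069, 0.103448, 0.068966, 0.103448, 0.077586, 0.086207, 0.137931, 0.086207, 0.103448, 0.12069, giving 1−D = 0.896106.
Difference = |0.343332 − 0.896106| = 0.552774, i.e. 0.553 to 3 decimal places.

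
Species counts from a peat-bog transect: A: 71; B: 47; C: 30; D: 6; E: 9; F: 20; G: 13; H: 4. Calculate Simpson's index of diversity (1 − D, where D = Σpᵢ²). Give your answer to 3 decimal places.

0.779

Total N = 71+47+30+6+9+20+13+4 = 200, so the proportions are 0.355, 0.235, 0.15, 0.03, 0.045, 0.1, 0.065, 0.02 (working shown to 5 dp, full precision carried).
D = 0.355² + 0.235² + 0.15² + 0.03² + 0.045² + 0.1² + 0.065² + 0.02² = 0.12602 + 0.05522 + 0.02250 + 0.00090 + 0.00202 + 0.01000 + 0.00423 + 0.00040 = 0.22130.
So 1 − D = 0.77870, i.e. 0.779 to 3 decimal places.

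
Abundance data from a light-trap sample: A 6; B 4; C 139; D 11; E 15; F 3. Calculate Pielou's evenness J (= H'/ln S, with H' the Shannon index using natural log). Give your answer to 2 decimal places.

Total N = 6+4+139+11+15+3 = 178, so the proportions are 0.0337, 0.0225, 0.7809, 0.0618, 0.0843, 0.0169 (working shown to 4 dp, full precision carried).
H' = −Σ pᵢ ln pᵢ = −((-0.1143) + (-0.0853) + (-0.1931) + (-0.1720) + (-0.2085) + (-0.0688)) = 0.8420.
With S = 6 species, ln S = 1.7918, so J = 0.8420/1.7918 = 0.4699, i.e. 0.47 to 2 decimal places.

0.47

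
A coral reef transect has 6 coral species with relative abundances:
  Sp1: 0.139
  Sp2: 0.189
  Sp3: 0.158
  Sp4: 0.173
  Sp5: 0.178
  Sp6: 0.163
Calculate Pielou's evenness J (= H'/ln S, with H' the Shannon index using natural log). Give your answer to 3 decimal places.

H' = −Σ pᵢ ln pᵢ = −((-0.27429) + (-0.31488) + (-0.29154) + (-0.30352) + (-0.30722) + (-0.29568)) = 1.78713 (working shown to 5 dp, full precision carried).
With S = 6 species, ln S = 1.79176, so J = 1.78713/1.79176 = 0.99741, i.e. 0.997 to 3 decimal places.

0.997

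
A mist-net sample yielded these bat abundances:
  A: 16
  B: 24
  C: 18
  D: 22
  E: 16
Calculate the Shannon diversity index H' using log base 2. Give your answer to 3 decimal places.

Total N = 16+24+18+22+16 = 96, so the proportions are 0.16667, 0.25, 0.1875, 0.22917, 0.16667 (working shown to 5 dp, full precision carried).
Each pᵢ log₂ pᵢ term: 0.16667×(-2.58496)=-0.43083, 0.25×(-2.00000)=-0.50000, 0.1875×(-2.41504)=-0.45282, 0.22917×(-2.12553)=-0.48710, 0.16667×(-2.58496)=-0.43083.
Sum = -2.30157, so H' = 2.302.

2.302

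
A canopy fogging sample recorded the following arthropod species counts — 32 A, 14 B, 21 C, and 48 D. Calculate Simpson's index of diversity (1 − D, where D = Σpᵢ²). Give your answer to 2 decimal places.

Total N = 32+14+21+48 = 115, so the proportions are 0.2783, 0.1217, 0.1826, 0.4174 (working shown to 4 dp, full precision carried).
D = 0.2783² + 0.1217² + 0.1826² + 0.4174² = 0.0774 + 0.0148 + 0.0333 + 0.1742 = 0.2998.
So 1 − D = 0.7002, i.e. 0.70 to 2 decimal places.

0.70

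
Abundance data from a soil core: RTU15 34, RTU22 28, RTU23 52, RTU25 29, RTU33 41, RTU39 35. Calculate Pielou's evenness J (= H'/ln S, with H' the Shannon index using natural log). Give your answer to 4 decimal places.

0.9868

Total N = 34+28+52+29+41+35 = 219, so the proportions are 0.155251, 0.127854, 0.237443, 0.13242, 0.187215, 0.159817 (working shown to 6 dp, full precision carried).
H' = −Σ pᵢ ln pᵢ = −((-0.289188) + (-0.262978) + (-0.341402) + (-0.267724) + (-0.313678) + (-0.293061)) = 1.768031.
With S = 6 species, ln S = 1.791759, so J = 1.768031/1.791759 = 0.986757, i.e. 0.9868 to 4 decimal places.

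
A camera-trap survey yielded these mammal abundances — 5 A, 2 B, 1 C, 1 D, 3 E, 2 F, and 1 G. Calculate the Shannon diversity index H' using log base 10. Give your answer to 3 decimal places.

0.767

Total N = 5+2+1+1+3+2+1 = 15, so the proportions are 0.33333, 0.13333, 0.06667, 0.06667, 0.2, 0.13333, 0.06667 (working shown to 5 dp, full precision carried).
Each pᵢ log₁₀ pᵢ term: 0.33333×(-0.47712)=-0.15904, 0.13333×(-0.87506)=-0.11667, 0.06667×(-1.17609)=-0.07841, 0.06667×(-1.17609)=-0.07841, 0.2×(-0.69897)=-0.13979, 0.13333×(-0.87506)=-0.11667, 0.06667×(-1.17609)=-0.07841.
Sum = -0.76740, so H' = 0.767.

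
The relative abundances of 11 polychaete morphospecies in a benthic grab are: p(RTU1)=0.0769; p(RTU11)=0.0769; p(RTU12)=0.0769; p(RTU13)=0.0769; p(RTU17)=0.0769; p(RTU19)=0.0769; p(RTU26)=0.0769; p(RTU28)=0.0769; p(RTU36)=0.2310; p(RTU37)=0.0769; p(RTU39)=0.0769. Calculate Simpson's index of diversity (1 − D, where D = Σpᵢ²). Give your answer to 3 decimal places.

0.888

D = 0.0769² + 0.0769² + 0.0769² + 0.0769² + 0.0769² + 0.0769² + 0.0769² + 0.0769² + 0.231² + 0.0769² + 0.0769² = 0.00591 + 0.00591 + 0.00591 + 0.00591 + 0.00591 + 0.00591 + 0.00591 + 0.00591 + 0.05336 + 0.00591 + 0.00591 = 0.11250 (working shown to 5 dp, full precision carried).
So 1 − D = 0.88750, i.e. 0.888 to 3 decimal places.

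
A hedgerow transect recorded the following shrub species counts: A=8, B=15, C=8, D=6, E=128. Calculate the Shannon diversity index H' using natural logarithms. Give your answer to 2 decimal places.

0.83

Total N = 8+15+8+6+128 = 165, so the proportions are 0.0485, 0.0909, 0.0485, 0.0364, 0.7758 (working shown to 4 dp, full precision carried).
Each pᵢ ln pᵢ term: 0.0485×(-3.0265)=-0.1467, 0.0909×(-2.3979)=-0.2180, 0.0485×(-3.0265)=-0.1467, 0.0364×(-3.3142)=-0.1205, 0.7758×(-0.2539)=-0.1970.
Sum = -0.8290, so H' = 0.83.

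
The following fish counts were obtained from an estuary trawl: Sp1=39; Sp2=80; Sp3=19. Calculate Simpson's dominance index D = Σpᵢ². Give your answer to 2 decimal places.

Total N = 39+80+19 = 138, so the proportions are 0.28261, 0.57971, 0.13768 (working shown to 5 dp, full precision carried).
D = 0.28261² + 0.57971² + 0.13768² = 0.07987 + 0.33606 + 0.01896 = 0.43489.
To 2 decimal places, D = 0.43.

0.43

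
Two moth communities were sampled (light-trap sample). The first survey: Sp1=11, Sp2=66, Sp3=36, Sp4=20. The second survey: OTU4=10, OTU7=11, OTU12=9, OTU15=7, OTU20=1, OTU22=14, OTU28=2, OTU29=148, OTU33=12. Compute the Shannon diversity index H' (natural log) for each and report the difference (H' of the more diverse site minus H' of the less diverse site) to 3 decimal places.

0.012

The first survey: N=133, proportions 0.08271, 0.49624, 0.27068, 0.15038, giving H' = 1.19249 (working shown to 5 dp, full precision carried).
The second survey: N=214, proportions 0.04673, 0.0514, 0.04206, 0.03271, 0.00467, 0.06542, 0.00935, 0.69159, 0.05607, giving H' = 1.20458.
Difference = |1.19249 − 1.20458| = 0.01209, i.e. 0.012 to 3 decimal places.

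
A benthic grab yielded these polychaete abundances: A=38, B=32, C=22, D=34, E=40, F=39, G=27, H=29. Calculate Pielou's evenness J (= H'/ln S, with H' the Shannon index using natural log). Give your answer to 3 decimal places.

Total N = 38+32+22+34+40+39+27+29 = 261, so the proportions are 0.14559, 0.12261, 0.08429, 0.13027, 0.15326, 0.14943, 0.10345, 0.11111 (working shown to 5 dp, full precision carried).
H' = −Σ pᵢ ln pᵢ = −((-0.28055) + (-0.25732) + (-0.20849) + (-0.26551) + (-0.28745) + (-0.28405) + (-0.23469) + (-0.24414)) = 2.06221.
With S = 8 species, ln S = 2.07944, so J = 2.06221/2.07944 = 0.99171, i.e. 0.992 to 3 decimal places.

0.992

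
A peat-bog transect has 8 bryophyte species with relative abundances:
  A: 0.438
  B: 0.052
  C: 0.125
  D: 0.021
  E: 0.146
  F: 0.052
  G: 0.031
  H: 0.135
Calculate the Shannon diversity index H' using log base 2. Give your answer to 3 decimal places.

Each pᵢ log₂ pᵢ term (working shown to 5 dp, full precision carried): 0.438×(-1.19100)=-0.52166, 0.052×(-4.26534)=-0.22180, 0.125×(-3.00000)=-0.37500, 0.021×(-5.57347)=-0.11704, 0.146×(-2.77596)=-0.40529, 0.052×(-4.26534)=-0.22180, 0.031×(-5.01159)=-0.15536, 0.135×(-2.88897)=-0.39001.
Sum = -2.40796, so H' = 2.408.

2.408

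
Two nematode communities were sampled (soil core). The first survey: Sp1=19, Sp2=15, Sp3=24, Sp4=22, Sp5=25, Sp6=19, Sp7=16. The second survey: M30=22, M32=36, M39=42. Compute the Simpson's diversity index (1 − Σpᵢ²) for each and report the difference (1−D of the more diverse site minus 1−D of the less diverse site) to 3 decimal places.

0.207

The first survey: N=140, proportions 0.13571, 0.10714, 0.17143, 0.15714, 0.17857, 0.13571, 0.11429, giving 1−D = 0.85265 (working shown to 5 dp, full precision carried).
The second survey: N=100, proportions 0.22, 0.36, 0.42, giving 1−D = 0.64560.
Difference = |0.85265 − 0.64560| = 0.20705, i.e. 0.207 to 3 decimal places.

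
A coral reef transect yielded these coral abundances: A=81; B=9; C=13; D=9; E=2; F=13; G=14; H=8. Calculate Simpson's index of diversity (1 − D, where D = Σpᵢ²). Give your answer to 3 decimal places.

0.670

Total N = 81+9+13+9+2+13+14+8 = 149, so the proportions are 0.54362, 0.0604, 0.08725, 0.0604, 0.01342, 0.08725, 0.09396, 0.05369 (working shown to 5 dp, full precision carried).
D = 0.54362² + 0.0604² + 0.08725² + 0.0604² + 0.01342² + 0.08725² + 0.09396² + 0.05369² = 0.29553 + 0.00365 + 0.00761 + 0.00365 + 0.00018 + 0.00761 + 0.00883 + 0.00288 = 0.32994.
So 1 − D = 0.67006, i.e. 0.670 to 3 decimal places.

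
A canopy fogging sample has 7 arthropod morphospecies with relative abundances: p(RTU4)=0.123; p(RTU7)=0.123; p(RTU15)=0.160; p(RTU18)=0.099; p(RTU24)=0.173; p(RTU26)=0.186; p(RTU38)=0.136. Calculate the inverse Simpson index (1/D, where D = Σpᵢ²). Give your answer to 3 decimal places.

D = 0.123² + 0.123² + 0.16² + 0.099² + 0.173² + 0.186² + 0.136² = 0.0151290 + 0.0151290 + 0.0256000 + 0.0098010 + 0.0299290 + 0.0345960 + 0.0184960 = 0.1486800 (working shown to 7 dp, full precision carried).
So 1/D = 6.72585, i.e. 6.726 to 3 decimal places.

6.726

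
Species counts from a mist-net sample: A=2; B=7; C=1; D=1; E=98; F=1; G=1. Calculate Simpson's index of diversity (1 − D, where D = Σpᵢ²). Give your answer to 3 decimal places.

Total N = 2+7+1+1+98+1+1 = 111, so the proportions are 0.01802, 0.06306, 0.00901, 0.00901, 0.88288, 0.00901, 0.00901 (working shown to 5 dp, full precision carried).
D = 0.01802² + 0.06306² + 0.00901² + 0.00901² + 0.88288² + 0.00901² + 0.00901² = 0.00032 + 0.00398 + 0.00008 + 0.00008 + 0.77948 + 0.00008 + 0.00008 = 0.78411.
So 1 − D = 0.21589, i.e. 0.216 to 3 decimal places.

0.216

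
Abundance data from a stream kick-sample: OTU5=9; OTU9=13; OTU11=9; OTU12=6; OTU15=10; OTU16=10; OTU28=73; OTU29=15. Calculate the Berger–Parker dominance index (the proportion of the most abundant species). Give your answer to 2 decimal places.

Total N = 9+13+9+6+10+10+73+15 = 145, so the proportions are 0.0621, 0.0897, 0.0621, 0.0414, 0.069, 0.069, 0.5034, 0.1034 (working shown to 4 dp, full precision carried).
The largest proportion is 0.5034, i.e. d = 0.50 to 2 decimal places.

0.50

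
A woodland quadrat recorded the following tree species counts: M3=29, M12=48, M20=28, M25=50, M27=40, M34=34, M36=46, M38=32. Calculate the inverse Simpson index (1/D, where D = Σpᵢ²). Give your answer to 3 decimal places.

7.647

Total N = 29+48+28+50+40+34+46+32 = 307, so the proportions are 0.0944625, 0.1563518, 0.0912052, 0.1628664, 0.1302932, 0.1107492, 0.1498371, 0.1042345 (working shown to 7 dp, full precision carried).
D = 0.0944625² + 0.1563518² + 0.0912052² + 0.1628664² + 0.1302932² + 0.1107492² + 0.1498371² + 0.1042345² = 0.0089232 + 0.0244459 + 0.0083184 + 0.0265255 + 0.0169763 + 0.0122654 + 0.0224512 + 0.0108648 = 0.1307706.
So 1/D = 7.64698, i.e. 7.647 to 3 decimal places.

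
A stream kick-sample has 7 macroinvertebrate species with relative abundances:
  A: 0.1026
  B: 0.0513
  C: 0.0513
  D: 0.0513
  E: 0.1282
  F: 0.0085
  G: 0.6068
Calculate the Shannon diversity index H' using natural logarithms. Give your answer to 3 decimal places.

1.298

Each pᵢ ln pᵢ term (working shown to 5 dp, full precision carried): 0.1026×(-2.27692)=-0.23361, 0.0513×(-2.97006)=-0.15236, 0.0513×(-2.97006)=-0.15236, 0.0513×(-2.97006)=-0.15236, 0.1282×(-2.05416)=-0.26334, 0.0085×(-4.76769)=-0.04053, 0.6068×(-0.49956)=-0.30313.
Sum = -1.29770, so H' = 1.298.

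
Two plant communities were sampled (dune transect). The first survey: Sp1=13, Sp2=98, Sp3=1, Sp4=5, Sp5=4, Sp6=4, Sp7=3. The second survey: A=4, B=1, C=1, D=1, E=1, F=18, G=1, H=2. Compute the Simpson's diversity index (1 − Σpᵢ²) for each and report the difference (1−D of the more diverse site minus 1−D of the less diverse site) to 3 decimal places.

The first survey: N=128, proportions 0.101562, 0.765625, 0.007812, 0.039062, 0.03125, 0.03125, 0.023438, giving 1−D = 0.399414 (working shown to 6 dp, full precision carried).
The second survey: N=29, proportions 0.137931, 0.034483, 0.034483, 0.034483, 0.034483, 0.62069, 0.034483, 0.068966, giving 1−D = 0.585018.
Difference = |0.399414 − 0.585018| = 0.185604, i.e. 0.186 to 3 decimal places.

0.186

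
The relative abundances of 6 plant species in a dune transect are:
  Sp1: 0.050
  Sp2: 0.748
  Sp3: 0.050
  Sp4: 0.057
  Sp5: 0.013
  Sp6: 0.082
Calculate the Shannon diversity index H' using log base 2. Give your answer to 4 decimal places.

1.3584

Each pᵢ log₂ pᵢ term (working shown to 6 dp, full precision carried): 0.05×(-4.321928)=-0.216096, 0.748×(-0.418890)=-0.313330, 0.05×(-4.321928)=-0.216096, 0.057×(-4.132894)=-0.235575, 0.013×(-6.265345)=-0.081449, 0.082×(-3.608232)=-0.295875.
Sum = -1.358422, so H' = 1.3584.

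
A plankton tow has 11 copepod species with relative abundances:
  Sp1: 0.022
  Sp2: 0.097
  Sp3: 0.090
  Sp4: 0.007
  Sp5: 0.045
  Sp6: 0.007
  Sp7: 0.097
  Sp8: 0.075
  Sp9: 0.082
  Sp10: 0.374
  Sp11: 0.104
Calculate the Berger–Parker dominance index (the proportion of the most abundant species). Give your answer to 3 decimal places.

0.374

The largest proportion is 0.374, i.e. d = 0.374 to 3 decimal places.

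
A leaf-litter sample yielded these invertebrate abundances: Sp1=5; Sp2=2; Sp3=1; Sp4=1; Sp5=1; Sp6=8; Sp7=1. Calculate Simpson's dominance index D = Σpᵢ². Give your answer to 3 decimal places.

0.269

Total N = 5+2+1+1+1+8+1 = 19, so the proportions are 0.26316, 0.10526, 0.05263, 0.05263, 0.05263, 0.42105, 0.05263 (working shown to 5 dp, full precision carried).
D = 0.26316² + 0.10526² + 0.05263² + 0.05263² + 0.05263² + 0.42105² + 0.05263² = 0.06925 + 0.01108 + 0.00277 + 0.00277 + 0.00277 + 0.17729 + 0.00277 = 0.26870.
To 3 decimal places, D = 0.269.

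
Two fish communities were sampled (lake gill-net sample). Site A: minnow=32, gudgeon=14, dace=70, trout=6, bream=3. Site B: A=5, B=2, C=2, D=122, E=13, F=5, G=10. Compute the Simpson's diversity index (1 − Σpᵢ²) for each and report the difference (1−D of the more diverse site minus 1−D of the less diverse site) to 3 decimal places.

Site A: N=125, proportions 0.256, 0.112, 0.56, 0.048, 0.024, giving 1−D = 0.60544 (working shown to 5 dp, full precision carried).
Site B: N=159, proportions 0.03145, 0.01258, 0.01258, 0.7673, 0.08176, 0.03145, 0.06289, giving 1−D = 0.39832.
Difference = |0.60544 − 0.39832| = 0.20712, i.e. 0.207 to 3 decimal places.

0.207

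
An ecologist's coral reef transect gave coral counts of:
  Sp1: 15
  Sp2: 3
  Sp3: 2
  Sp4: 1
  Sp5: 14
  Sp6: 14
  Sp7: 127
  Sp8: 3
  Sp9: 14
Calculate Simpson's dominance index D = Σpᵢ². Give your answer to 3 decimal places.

0.455

Total N = 15+3+2+1+14+14+127+3+14 = 193, so the proportions are 0.07772, 0.01554, 0.01036, 0.00518, 0.07254, 0.07254, 0.65803, 0.01554, 0.07254 (working shown to 5 dp, full precision carried).
D = 0.07772² + 0.01554² + 0.01036² + 0.00518² + 0.07254² + 0.07254² + 0.65803² + 0.01554² + 0.07254² = 0.00604 + 0.00024 + 0.00011 + 0.00003 + 0.00526 + 0.00526 + 0.43300 + 0.00024 + 0.00526 = 0.45545.
To 3 decimal places, D = 0.455.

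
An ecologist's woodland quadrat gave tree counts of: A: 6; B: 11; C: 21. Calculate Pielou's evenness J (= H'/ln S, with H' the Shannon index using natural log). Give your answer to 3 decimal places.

Total N = 6+11+21 = 38, so the proportions are 0.15789, 0.28947, 0.55263 (working shown to 5 dp, full precision carried).
H' = −Σ pᵢ ln pᵢ = −((-0.29145) + (-0.35886) + (-0.32775)) = 0.97805.
With S = 3 species, ln S = 1.09861, so J = 0.97805/1.09861 = 0.89026, i.e. 0.890 to 3 decimal places.

0.890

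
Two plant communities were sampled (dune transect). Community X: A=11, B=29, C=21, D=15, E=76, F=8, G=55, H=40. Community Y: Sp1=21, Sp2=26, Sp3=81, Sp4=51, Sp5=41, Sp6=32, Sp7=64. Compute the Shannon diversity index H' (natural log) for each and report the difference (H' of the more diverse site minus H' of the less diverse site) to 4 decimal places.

Community X: N=255, proportions 0.043137, 0.113725, 0.082353, 0.058824, 0.298039, 0.031373, 0.215686, 0.156863, giving H' = 1.845915 (working shown to 6 dp, full precision carried).
Community Y: N=316, proportions 0.066456, 0.082278, 0.256329, 0.161392, 0.129747, 0.101266, 0.202532, giving H' = 1.849263.
Difference = |1.845915 − 1.849263| = 0.003348, i.e. 0.0033 to 4 decimal places.

0.0033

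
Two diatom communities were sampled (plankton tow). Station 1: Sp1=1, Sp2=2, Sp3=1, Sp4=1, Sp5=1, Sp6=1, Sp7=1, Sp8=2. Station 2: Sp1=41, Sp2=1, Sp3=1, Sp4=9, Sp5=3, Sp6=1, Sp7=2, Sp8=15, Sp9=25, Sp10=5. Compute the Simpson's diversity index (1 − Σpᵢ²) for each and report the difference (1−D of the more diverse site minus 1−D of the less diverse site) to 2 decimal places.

Station 1: N=10, proportions 0.1, 0.2, 0.1, 0.1, 0.1, 0.1, 0.1, 0.2, giving 1−D = 0.8600 (working shown to 4 dp, full precision carried).
Station 2: N=103, proportions 0.3981, 0.0097, 0.0097, 0.0874, 0.0291, 0.0097, 0.0194, 0.1456, 0.2427, 0.0485, giving 1−D = 0.7499.
Difference = |0.8600 − 0.7499| = 0.1101, i.e. 0.11 to 2 decimal places.

0.11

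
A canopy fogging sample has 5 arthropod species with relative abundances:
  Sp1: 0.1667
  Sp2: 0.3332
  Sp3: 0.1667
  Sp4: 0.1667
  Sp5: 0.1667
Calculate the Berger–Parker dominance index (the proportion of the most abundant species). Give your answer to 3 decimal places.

The largest proportion is 0.3332, i.e. d = 0.333 to 3 decimal places.

0.333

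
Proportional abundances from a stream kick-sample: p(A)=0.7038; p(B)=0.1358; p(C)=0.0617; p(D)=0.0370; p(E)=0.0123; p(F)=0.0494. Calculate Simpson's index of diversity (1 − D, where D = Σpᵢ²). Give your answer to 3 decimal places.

0.478

D = 0.7038² + 0.1358² + 0.0617² + 0.037² + 0.0123² + 0.0494² = 0.49533 + 0.01844 + 0.00381 + 0.00137 + 0.00015 + 0.00244 = 0.52154 (working shown to 5 dp, full precision carried).
So 1 − D = 0.47846, i.e. 0.478 to 3 decimal places.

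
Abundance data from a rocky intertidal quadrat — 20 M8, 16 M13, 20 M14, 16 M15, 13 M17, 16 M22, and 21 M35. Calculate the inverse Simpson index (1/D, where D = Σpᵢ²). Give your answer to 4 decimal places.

6.8338

Total N = 20+16+20+16+13+16+21 = 122, so the proportions are 0.16393443, 0.13114754, 0.16393443, 0.13114754, 0.10655738, 0.13114754, 0.17213115 (working shown to 8 dp, full precision carried).
D = 0.16393443² + 0.13114754² + 0.16393443² + 0.13114754² + 0.10655738² + 0.13114754² + 0.17213115² = 0.02687450 + 0.01719968 + 0.02687450 + 0.01719968 + 0.01135447 + 0.01719968 + 0.02962913 = 0.14633163.
So 1/D = 6.833792, i.e. 6.8338 to 4 decimal places.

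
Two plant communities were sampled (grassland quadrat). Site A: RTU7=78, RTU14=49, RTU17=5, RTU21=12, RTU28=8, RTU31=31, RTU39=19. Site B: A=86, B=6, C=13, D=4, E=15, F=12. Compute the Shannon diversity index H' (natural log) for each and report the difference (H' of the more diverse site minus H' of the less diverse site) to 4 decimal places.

Site A: N=202, proportions 0.3861386, 0.2425743, 0.0247525, 0.0594059, 0.039604, 0.1534653, 0.0940594, giving H' = 1.6081586 (working shown to 7 dp, full precision carried).
Site B: N=136, proportions 0.6323529, 0.0441176, 0.0955882, 0.0294118, 0.1102941, 0.0882353, giving H' = 1.2129962.
Difference = |1.6081586 − 1.2129962| = 0.3951624, i.e. 0.3952 to 4 decimal places.

0.3952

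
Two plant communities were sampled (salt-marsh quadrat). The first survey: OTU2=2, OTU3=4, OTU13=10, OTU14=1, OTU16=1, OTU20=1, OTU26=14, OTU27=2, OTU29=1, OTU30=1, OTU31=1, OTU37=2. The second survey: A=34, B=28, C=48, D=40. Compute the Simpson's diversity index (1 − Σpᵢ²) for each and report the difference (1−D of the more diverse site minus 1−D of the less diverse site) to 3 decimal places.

The first survey: N=40, proportions 0.05, 0.1, 0.25, 0.025, 0.025, 0.025, 0.35, 0.05, 0.025, 0.025, 0.025, 0.05, giving 1−D = 0.79375 (working shown to 5 dp, full precision carried).
The second survey: N=150, proportions 0.22667, 0.18667, 0.32, 0.26667, giving 1−D = 0.74027.
Difference = |0.79375 − 0.74027| = 0.05348, i.e. 0.053 to 3 decimal places.

0.053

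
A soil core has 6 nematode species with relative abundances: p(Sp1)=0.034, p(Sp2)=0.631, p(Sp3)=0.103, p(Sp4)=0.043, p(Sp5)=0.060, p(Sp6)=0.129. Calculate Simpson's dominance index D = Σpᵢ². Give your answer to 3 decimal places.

0.432

D = 0.034² + 0.631² + 0.103² + 0.043² + 0.06² + 0.129² = 0.00116 + 0.39816 + 0.01061 + 0.00185 + 0.00360 + 0.01664 = 0.43202 (working shown to 5 dp, full precision carried).
To 3 decimal places, D = 0.432.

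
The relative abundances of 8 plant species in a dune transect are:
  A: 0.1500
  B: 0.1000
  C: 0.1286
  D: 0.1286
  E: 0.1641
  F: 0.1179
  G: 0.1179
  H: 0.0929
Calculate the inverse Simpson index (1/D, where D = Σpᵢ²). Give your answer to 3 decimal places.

7.756

D = 0.15² + 0.1² + 0.1286² + 0.1286² + 0.1641² + 0.1179² + 0.1179² + 0.0929² = 0.0225000 + 0.0100000 + 0.0165380 + 0.0165380 + 0.0269288 + 0.0139004 + 0.0139004 + 0.0086304 = 0.1289360 (working shown to 7 dp, full precision carried).
So 1/D = 7.75579, i.e. 7.756 to 3 decimal places.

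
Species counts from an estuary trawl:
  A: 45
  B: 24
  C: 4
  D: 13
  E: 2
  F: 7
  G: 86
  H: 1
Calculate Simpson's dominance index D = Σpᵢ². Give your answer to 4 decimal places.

0.3090

Total N = 45+24+4+13+2+7+86+1 = 182, so the proportions are 0.247253, 0.131868, 0.021978, 0.071429, 0.010989, 0.038462, 0.472527, 0.005495 (working shown to 6 dp, full precision carried).
D = 0.247253² + 0.131868² + 0.021978² + 0.071429² + 0.010989² + 0.038462² + 0.472527² + 0.005495² = 0.061134 + 0.017389 + 0.000483 + 0.005102 + 0.000121 + 0.001479 + 0.223282 + 0.000030 = 0.309021.
To 4 decimal places, D = 0.3090.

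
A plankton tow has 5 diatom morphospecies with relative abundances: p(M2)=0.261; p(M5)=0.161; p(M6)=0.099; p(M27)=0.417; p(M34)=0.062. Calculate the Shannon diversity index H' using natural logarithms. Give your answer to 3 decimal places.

Each pᵢ ln pᵢ term (working shown to 5 dp, full precision carried): 0.261×(-1.34323)=-0.35058, 0.161×(-1.82635)=-0.29404, 0.099×(-2.31264)=-0.22895, 0.417×(-0.87467)=-0.36474, 0.062×(-2.78062)=-0.17240.
Sum = -1.41071, so H' = 1.411.

1.411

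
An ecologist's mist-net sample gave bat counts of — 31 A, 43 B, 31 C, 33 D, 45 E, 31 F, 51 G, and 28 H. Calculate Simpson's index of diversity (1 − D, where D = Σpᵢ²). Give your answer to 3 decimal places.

Total N = 31+43+31+33+45+31+51+28 = 293, so the proportions are 0.1058, 0.14676, 0.1058, 0.11263, 0.15358, 0.1058, 0.17406, 0.09556 (working shown to 5 dp, full precision carried).
D = 0.1058² + 0.14676² + 0.1058² + 0.11263² + 0.15358² + 0.1058² + 0.17406² + 0.09556² = 0.01119 + 0.02154 + 0.01119 + 0.01269 + 0.02359 + 0.01119 + 0.03030 + 0.00913 = 0.13082.
So 1 − D = 0.86918, i.e. 0.869 to 3 decimal places.

0.869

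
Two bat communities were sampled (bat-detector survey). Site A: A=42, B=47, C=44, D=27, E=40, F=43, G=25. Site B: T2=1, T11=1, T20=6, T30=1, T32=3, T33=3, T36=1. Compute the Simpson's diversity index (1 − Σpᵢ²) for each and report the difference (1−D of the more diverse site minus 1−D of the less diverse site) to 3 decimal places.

Site A: N=268, proportions 0.15672, 0.17537, 0.16418, 0.10075, 0.14925, 0.16045, 0.09328, giving 1−D = 0.85086 (working shown to 5 dp, full precision carried).
Site B: N=16, proportions 0.0625, 0.0625, 0.375, 0.0625, 0.1875, 0.1875, 0.0625, giving 1−D = 0.77344.
Difference = |0.85086 − 0.77344| = 0.07742, i.e. 0.077 to 3 decimal places.

0.077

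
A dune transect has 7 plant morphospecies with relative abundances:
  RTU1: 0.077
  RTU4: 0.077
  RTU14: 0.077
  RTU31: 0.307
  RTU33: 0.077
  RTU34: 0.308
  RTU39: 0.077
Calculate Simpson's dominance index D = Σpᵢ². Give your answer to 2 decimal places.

D = 0.077² + 0.077² + 0.077² + 0.307² + 0.077² + 0.308² + 0.077² = 0.0059 + 0.0059 + 0.0059 + 0.0942 + 0.0059 + 0.0949 + 0.0059 = 0.2188 (working shown to 4 dp, full precision carried).
To 2 decimal places, D = 0.22.

0.22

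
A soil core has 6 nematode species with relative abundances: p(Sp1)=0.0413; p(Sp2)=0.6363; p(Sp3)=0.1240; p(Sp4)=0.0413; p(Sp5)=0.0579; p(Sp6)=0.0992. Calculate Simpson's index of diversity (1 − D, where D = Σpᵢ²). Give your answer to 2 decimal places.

D = 0.0413² + 0.6363² + 0.124² + 0.0413² + 0.0579² + 0.0992² = 0.0017 + 0.4049 + 0.0154 + 0.0017 + 0.0034 + 0.0098 = 0.4369 (working shown to 4 dp, full precision carried).
So 1 − D = 0.5631, i.e. 0.56 to 2 decimal places.

0.56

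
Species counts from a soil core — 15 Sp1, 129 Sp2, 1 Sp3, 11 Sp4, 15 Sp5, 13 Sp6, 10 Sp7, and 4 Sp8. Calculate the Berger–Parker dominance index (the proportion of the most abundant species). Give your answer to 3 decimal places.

0.652

Total N = 15+129+1+11+15+13+10+4 = 198, so the proportions are 0.07576, 0.65152, 0.00505, 0.05556, 0.07576, 0.06566, 0.05051, 0.0202 (working shown to 5 dp, full precision carried).
The largest proportion is 0.65152, i.e. d = 0.652 to 3 decimal places.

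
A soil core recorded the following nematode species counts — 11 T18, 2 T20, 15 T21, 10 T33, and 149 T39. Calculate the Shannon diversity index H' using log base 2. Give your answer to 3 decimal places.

1.090

Total N = 11+2+15+10+149 = 187, so the proportions are 0.05882, 0.0107, 0.08021, 0.05348, 0.79679 (working shown to 5 dp, full precision carried).
Each pᵢ log₂ pᵢ term: 0.05882×(-4.08746)=-0.24044, 0.0107×(-6.54689)=-0.07002, 0.08021×(-3.64000)=-0.29198, 0.05348×(-4.22497)=-0.22593, 0.79679×(-0.32773)=-0.26113.
Sum = -1.08950, so H' = 1.090.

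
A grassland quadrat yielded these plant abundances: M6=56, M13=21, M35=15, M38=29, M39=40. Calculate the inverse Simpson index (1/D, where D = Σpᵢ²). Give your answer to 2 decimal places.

4.15

Total N = 56+21+15+29+40 = 161, so the proportions are 0.347826, 0.130435, 0.093168, 0.180124, 0.248447 (working shown to 6 dp, full precision carried).
D = 0.347826² + 0.130435² + 0.093168² + 0.180124² + 0.248447² = 0.120983 + 0.017013 + 0.008680 + 0.032445 + 0.061726 = 0.240847.
So 1/D = 4.1520, i.e. 4.15 to 2 decimal places.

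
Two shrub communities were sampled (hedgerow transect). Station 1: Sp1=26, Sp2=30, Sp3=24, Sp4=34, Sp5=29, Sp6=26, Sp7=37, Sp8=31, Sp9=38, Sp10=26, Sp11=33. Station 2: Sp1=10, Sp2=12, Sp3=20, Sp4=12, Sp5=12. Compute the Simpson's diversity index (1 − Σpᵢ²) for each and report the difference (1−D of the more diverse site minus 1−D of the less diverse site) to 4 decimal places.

0.1211

Station 1: N=334, proportions 0.077844, 0.08982, 0.071856, 0.101796, 0.086826, 0.077844, 0.110778, 0.092814, 0.113772, 0.077844, 0.098802, giving 1−D = 0.907096 (working shown to 6 dp, full precision carried).
Station 2: N=66, proportions 0.151515, 0.181818, 0.30303, 0.181818, 0.181818, giving 1−D = 0.786042.
Difference = |0.907096 − 0.786042| = 0.121054, i.e. 0.1211 to 4 decimal places.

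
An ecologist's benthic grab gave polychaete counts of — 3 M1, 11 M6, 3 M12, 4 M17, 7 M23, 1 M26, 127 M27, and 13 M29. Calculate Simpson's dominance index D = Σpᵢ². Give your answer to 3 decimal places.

0.578

Total N = 3+11+3+4+7+1+127+13 = 169, so the proportions are 0.01775, 0.06509, 0.01775, 0.02367, 0.04142, 0.00592, 0.75148, 0.07692 (working shown to 5 dp, full precision carried).
D = 0.01775² + 0.06509² + 0.01775² + 0.02367² + 0.04142² + 0.00592² + 0.75148² + 0.07692² = 0.00032 + 0.00424 + 0.00032 + 0.00056 + 0.00172 + 0.00004 + 0.56472 + 0.00592 = 0.57782.
To 3 decimal places, D = 0.578.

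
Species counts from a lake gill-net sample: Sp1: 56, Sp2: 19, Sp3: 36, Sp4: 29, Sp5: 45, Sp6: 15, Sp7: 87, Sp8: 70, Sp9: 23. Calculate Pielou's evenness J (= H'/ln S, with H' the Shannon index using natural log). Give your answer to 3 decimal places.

Total N = 56+19+36+29+45+15+87+70+23 = 380, so the proportions are 0.14737, 0.05, 0.09474, 0.07632, 0.11842, 0.03947, 0.22895, 0.18421, 0.06053 (working shown to 5 dp, full precision carried).
H' = −Σ pᵢ ln pᵢ = −((-0.28218) + (-0.14979) + (-0.22326) + (-0.19635) + (-0.25265) + (-0.12758) + (-0.33753) + (-0.31162) + (-0.16976)) = 2.05073.
With S = 9 species, ln S = 2.19722, so J = 2.05073/2.19722 = 0.93333, i.e. 0.933 to 3 decimal places.

0.933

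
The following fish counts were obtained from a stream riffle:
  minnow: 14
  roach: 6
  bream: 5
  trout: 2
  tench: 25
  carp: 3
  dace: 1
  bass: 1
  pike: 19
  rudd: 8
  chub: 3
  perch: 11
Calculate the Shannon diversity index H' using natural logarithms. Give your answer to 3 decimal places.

2.104

Total N = 14+6+5+2+25+3+1+1+19+8+3+11 = 98, so the proportions are 0.14286, 0.06122, 0.05102, 0.02041, 0.2551, 0.03061, 0.0102, 0.0102, 0.19388, 0.08163, 0.03061, 0.11224 (working shown to 5 dp, full precision carried).
Each pᵢ ln pᵢ term: 0.14286×(-1.94591)=-0.27799, 0.06122×(-2.79321)=-0.17101, 0.05102×(-2.97553)=-0.15181, 0.02041×(-3.89182)=-0.07942, 0.2551×(-1.36609)=-0.34849, 0.03061×(-3.48636)=-0.10673, 0.0102×(-4.58497)=-0.04679, 0.0102×(-4.58497)=-0.04679, 0.19388×(-1.64053)=-0.31806, 0.08163×(-2.50553)=-0.20453, 0.03061×(-3.48636)=-0.10673, 0.11224×(-2.18707)=-0.24549.
Sum = -2.10383, so H' = 2.104.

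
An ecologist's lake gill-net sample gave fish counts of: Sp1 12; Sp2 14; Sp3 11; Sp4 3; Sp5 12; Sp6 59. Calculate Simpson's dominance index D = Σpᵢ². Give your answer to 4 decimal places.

0.3324

Total N = 12+14+11+3+12+59 = 111, so the proportions are 0.108108, 0.126126, 0.099099, 0.027027, 0.108108, 0.531532 (working shown to 6 dp, full precision carried).
D = 0.108108² + 0.126126² + 0.099099² + 0.027027² + 0.108108² + 0.531532² = 0.011687 + 0.015908 + 0.009821 + 0.000730 + 0.011687 + 0.282526 = 0.332359.
To 4 decimal places, D = 0.3324.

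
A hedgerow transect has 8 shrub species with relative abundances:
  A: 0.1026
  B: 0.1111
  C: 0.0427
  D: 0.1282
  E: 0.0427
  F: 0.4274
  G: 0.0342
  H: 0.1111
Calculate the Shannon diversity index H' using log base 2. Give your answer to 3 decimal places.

Each pᵢ log₂ pᵢ term (working shown to 5 dp, full precision carried): 0.1026×(-3.28490)=-0.33703, 0.1111×(-3.17007)=-0.35219, 0.0427×(-4.54962)=-0.19427, 0.1282×(-2.96353)=-0.37992, 0.0427×(-4.54962)=-0.19427, 0.4274×(-1.22634)=-0.52414, 0.0342×(-4.86986)=-0.16655, 0.1111×(-3.17007)=-0.35219.
Sum = -2.50057, so H' = 2.501.

2.501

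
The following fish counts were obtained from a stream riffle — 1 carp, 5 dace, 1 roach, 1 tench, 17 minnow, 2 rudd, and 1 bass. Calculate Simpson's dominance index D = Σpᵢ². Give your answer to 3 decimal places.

0.411

Total N = 1+5+1+1+17+2+1 = 28, so the proportions are 0.03571, 0.17857, 0.03571, 0.03571, 0.60714, 0.07143, 0.03571 (working shown to 5 dp, full precision carried).
D = 0.03571² + 0.17857² + 0.03571² + 0.03571² + 0.60714² + 0.07143² + 0.03571² = 0.00128 + 0.03189 + 0.00128 + 0.00128 + 0.36862 + 0.00510 + 0.00128 = 0.41071.
To 3 decimal places, D = 0.411.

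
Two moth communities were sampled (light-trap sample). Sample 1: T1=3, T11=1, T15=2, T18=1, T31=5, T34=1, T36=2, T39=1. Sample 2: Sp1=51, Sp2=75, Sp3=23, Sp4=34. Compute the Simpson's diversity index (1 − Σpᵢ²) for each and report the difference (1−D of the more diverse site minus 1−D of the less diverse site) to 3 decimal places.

Sample 1: N=16, proportions 0.1875, 0.0625, 0.125, 0.0625, 0.3125, 0.0625, 0.125, 0.0625, giving 1−D = 0.82031 (working shown to 5 dp, full precision carried).
Sample 2: N=183, proportions 0.27869, 0.40984, 0.12568, 0.18579, giving 1−D = 0.70405.
Difference = |0.82031 − 0.70405| = 0.11626, i.e. 0.116 to 3 decimal places.

0.116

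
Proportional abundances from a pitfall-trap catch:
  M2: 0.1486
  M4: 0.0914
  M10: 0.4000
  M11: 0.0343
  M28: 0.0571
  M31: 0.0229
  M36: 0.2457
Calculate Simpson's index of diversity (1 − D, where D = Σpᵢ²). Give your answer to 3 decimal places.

0.744

D = 0.1486² + 0.0914² + 0.4² + 0.0343² + 0.0571² + 0.0229² + 0.2457² = 0.02208 + 0.00835 + 0.16000 + 0.00118 + 0.00326 + 0.00052 + 0.06037 = 0.25577 (working shown to 5 dp, full precision carried).
So 1 − D = 0.74423, i.e. 0.744 to 3 decimal places.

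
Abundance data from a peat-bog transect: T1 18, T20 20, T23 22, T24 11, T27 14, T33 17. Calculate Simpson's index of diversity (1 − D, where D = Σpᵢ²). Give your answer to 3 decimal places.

0.826

Total N = 18+20+22+11+14+17 = 102, so the proportions are 0.17647, 0.19608, 0.21569, 0.10784, 0.13725, 0.16667 (working shown to 5 dp, full precision carried).
D = 0.17647² + 0.19608² + 0.21569² + 0.10784² + 0.13725² + 0.16667² = 0.03114 + 0.03845 + 0.04652 + 0.01163 + 0.01884 + 0.02778 = 0.17436.
So 1 − D = 0.82564, i.e. 0.826 to 3 decimal places.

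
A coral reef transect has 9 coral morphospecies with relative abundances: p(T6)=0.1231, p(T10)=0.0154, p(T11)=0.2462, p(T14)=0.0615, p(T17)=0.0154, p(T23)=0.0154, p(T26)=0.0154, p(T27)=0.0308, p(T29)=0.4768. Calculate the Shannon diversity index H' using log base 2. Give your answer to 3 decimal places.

2.152

Each pᵢ log₂ pᵢ term (working shown to 5 dp, full precision carried): 0.1231×(-3.02210)=-0.37202, 0.0154×(-6.02093)=-0.09272, 0.2462×(-2.02210)=-0.49784, 0.0615×(-4.02327)=-0.24743, 0.0154×(-6.02093)=-0.09272, 0.0154×(-6.02093)=-0.09272, 0.0154×(-6.02093)=-0.09272, 0.0308×(-5.02093)=-0.15464, 0.4768×(-1.06854)=-0.50948.
Sum = -2.15231, so H' = 2.152.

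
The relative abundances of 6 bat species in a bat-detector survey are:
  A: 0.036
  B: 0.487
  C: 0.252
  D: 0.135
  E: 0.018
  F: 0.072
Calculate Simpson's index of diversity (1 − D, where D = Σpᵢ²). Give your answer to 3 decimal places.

0.674

D = 0.036² + 0.487² + 0.252² + 0.135² + 0.018² + 0.072² = 0.00130 + 0.23717 + 0.06350 + 0.01823 + 0.00032 + 0.00518 = 0.32570 (working shown to 5 dp, full precision carried).
So 1 − D = 0.67430, i.e. 0.674 to 3 decimal places.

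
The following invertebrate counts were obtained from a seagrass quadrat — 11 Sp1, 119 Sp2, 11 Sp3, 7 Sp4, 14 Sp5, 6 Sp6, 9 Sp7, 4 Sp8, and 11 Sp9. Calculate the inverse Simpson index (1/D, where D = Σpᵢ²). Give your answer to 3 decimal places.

Total N = 11+119+11+7+14+6+9+4+11 = 192, so the proportions are 0.057292, 0.619792, 0.057292, 0.036458, 0.072917, 0.03125, 0.046875, 0.020833, 0.057292 (working shown to 6 dp, full precision carried).
D = 0.057292² + 0.619792² + 0.057292² + 0.036458² + 0.072917² + 0.03125² + 0.046875² + 0.020833² + 0.057292² = 0.003282 + 0.384142 + 0.003282 + 0.001329 + 0.005317 + 0.000977 + 0.002197 + 0.000434 + 0.003282 = 0.404243.
So 1/D = 2.47376, i.e. 2.474 to 3 decimal places.

2.474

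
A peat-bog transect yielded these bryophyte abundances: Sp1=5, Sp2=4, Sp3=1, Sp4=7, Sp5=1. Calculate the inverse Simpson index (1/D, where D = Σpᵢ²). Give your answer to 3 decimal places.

Total N = 5+4+1+7+1 = 18, so the proportions are 0.2777778, 0.2222222, 0.0555556, 0.3888889, 0.0555556 (working shown to 7 dp, full precision carried).
D = 0.2777778² + 0.2222222² + 0.0555556² + 0.3888889² + 0.0555556² = 0.0771605 + 0.0493827 + 0.0030864 + 0.1512346 + 0.0030864 = 0.2839506.
So 1/D = 3.52174, i.e. 3.522 to 3 decimal places.

3.522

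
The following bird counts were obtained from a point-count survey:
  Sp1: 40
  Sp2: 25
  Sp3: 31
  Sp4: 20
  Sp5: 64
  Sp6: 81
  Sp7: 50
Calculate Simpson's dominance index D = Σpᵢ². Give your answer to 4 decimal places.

0.1731

Total N = 40+25+31+20+64+81+50 = 311, so the proportions are 0.128617, 0.080386, 0.099678, 0.064309, 0.205788, 0.26045, 0.160772 (working shown to 6 dp, full precision carried).
D = 0.128617² + 0.080386² + 0.099678² + 0.064309² + 0.205788² + 0.26045² + 0.160772² = 0.016542 + 0.006462 + 0.009936 + 0.004136 + 0.042349 + 0.067834 + 0.025848 = 0.173106.
To 4 decimal places, D = 0.1731.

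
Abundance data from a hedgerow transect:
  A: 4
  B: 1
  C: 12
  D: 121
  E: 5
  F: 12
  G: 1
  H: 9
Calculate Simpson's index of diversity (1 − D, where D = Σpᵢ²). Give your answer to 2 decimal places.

Total N = 4+1+12+121+5+12+1+9 = 165, so the proportions are 0.0242, 0.0061, 0.0727, 0.7333, 0.0303, 0.0727, 0.0061, 0.0545 (working shown to 4 dp, full precision carried).
D = 0.0242² + 0.0061² + 0.0727² + 0.7333² + 0.0303² + 0.0727² + 0.0061² + 0.0545² = 0.0006 + 0.0000 + 0.0053 + 0.5378 + 0.0009 + 0.0053 + 0.0000 + 0.0030 = 0.5529.
So 1 − D = 0.4471, i.e. 0.45 to 2 decimal places.

0.45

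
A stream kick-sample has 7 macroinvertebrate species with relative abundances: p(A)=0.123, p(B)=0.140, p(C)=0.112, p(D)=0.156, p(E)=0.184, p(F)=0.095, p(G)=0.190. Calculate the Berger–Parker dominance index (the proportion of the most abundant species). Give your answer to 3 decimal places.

The largest proportion is 0.19, i.e. d = 0.190 to 3 decimal places.

0.190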